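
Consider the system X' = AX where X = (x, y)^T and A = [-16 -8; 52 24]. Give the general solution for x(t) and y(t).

x(t) = -c_1e^(4t)sin(4t) - c_1e^(4t)cos(4t) - c_2e^(4t)sin(4t) + c_2e^(4t)cos(4t), y(t) = 2c_1e^(4t)sin(4t) + 3c_1e^(4t)cos(4t) + 3c_2e^(4t)sin(4t) - 2c_2e^(4t)cos(4t)

Coefficient matrix A = [[-16, -8], [52, 24]].
Characteristic polynomial det(A - λI) = λ^2 - 8λ + 32 = 0.
Eigenvalues λ = 4 ± 4i (complex conjugate pair).
For λ=4+4i: an eigenvector is (-1,3) - i(-1,2) = (-1 + i, 3 - 2i).
A real fundamental pair from Re and Im of e^((4+4i)t)v: X_1 = e^(4t)(cos(4t)·(-1,3) + sin(4t)·(-1,2)), X_2 = e^(4t)(sin(4t)·(-1,3) - cos(4t)·(-1,2)).
General solution: c_1X_1 + c_2X_2.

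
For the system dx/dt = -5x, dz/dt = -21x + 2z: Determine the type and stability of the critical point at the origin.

saddle

A = [[-5,0],[-21,2]]; det(A-λI) = λ^2 + 3λ - 10.
λ = -5, 2: opposite signs.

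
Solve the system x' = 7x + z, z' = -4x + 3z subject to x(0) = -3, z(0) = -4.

x(t) = -10te^(5t) - 3e^(5t), z(t) = 20te^(5t) - 4e^(5t)

Coefficient matrix A = [[7, 1], [-4, 3]].
Characteristic polynomial det(A - λI) = λ^2 - 10λ + 25 = 0.
Single eigenvalue λ = 5 with algebraic multiplicity 2.
Eigenvector v = (-1,2); generalized eigenvector w with (A-λI)w=v is (0,-1).
General solution: e^(5t)[c_1·v + c_2·(t·v + w)].
Applying x(0)=-3, z(0)=-4 gives c_1=3, c_2=10.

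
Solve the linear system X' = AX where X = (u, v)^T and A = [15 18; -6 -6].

u(t) = 2C_1e^(6t) + 3C_2e^(3t), v(t) = -C_1e^(6t) - 2C_2e^(3t)

Coefficient matrix A = [[15, 18], [-6, -6]].
Characteristic polynomial det(A - λI) = λ^2 - 9λ + 18 = 0.
Eigenvalues λ = 6, 3.
For λ=6: (A-λI) row 1 is [9, 18], so an eigenvector is (2, -1).
For λ=3: (A-λI) row 1 is [12, 18], so an eigenvector is (3, -2).
General solution: C_1e^(6t)(2,-1) + C_2e^(3t)(3,-2).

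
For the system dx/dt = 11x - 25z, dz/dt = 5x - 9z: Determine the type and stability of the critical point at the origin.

A = [[11,-25],[5,-9]]; det(A-λI) = λ^2 - 2λ + 26.
λ = 1 ± 5i: positive real part.

unstable spiral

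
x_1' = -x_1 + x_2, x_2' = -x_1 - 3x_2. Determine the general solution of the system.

x_1(t) = -K_1e^(-2t) - K_2te^(-2t) - 3K_2e^(-2t), x_2(t) = K_1e^(-2t) + K_2te^(-2t) + 2K_2e^(-2t)

Coefficient matrix A = [[-1, 1], [-1, -3]].
Characteristic polynomial det(A - λI) = λ^2 + 4λ + 4 = 0.
Single eigenvalue λ = -2 with algebraic multiplicity 2.
Eigenvector v = (-1,1); generalized eigenvector w with (A-λI)w=v is (-3,2).
General solution: e^(-2t)[K_1·v + K_2·(t·v + w)].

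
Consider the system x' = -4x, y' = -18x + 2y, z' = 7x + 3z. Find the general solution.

x(t) = C_1e^(-4t), y(t) = 3C_1e^(-4t) + C_2e^(2t), z(t) = -C_1e^(-4t) + C_3e^(3t)

Coefficient matrix A = [[-4, 0, 0], [-18, 2, 0], [7, 0, 3]].
det(A - λI) = 0 gives eigenvalues λ = -4, 2, 3.
For λ=-4: eigenvector (1,3,-1).
For λ=2: eigenvector (0,1,0).
For λ=3: eigenvector (0,0,1).
General solution: C_1e^(-4t)(1,3,-1) + C_2e^(2t)(0,1,0) + C_3e^(3t)(0,0,1).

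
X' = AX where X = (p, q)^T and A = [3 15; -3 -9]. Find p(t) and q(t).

Coefficient matrix A = [[3, 15], [-3, -9]].
Characteristic polynomial det(A - λI) = λ^2 + 6λ + 18 = 0.
Eigenvalues λ = -3 ± 3i (complex conjugate pair).
For λ=-3+3i: an eigenvector is (-2,1) - i(1,0) = (-2 - i, 1).
A real fundamental pair from Re and Im of e^((-3+3i)t)v: X_1 = e^(-3t)(cos(3t)·(-2,1) + sin(3t)·(1,0)), X_2 = e^(-3t)(sin(3t)·(-2,1) - cos(3t)·(1,0)).
General solution: c_1X_1 + c_2X_2.

p(t) = c_1e^(-3t)sin(3t) - 2c_1e^(-3t)cos(3t) - 2c_2e^(-3t)sin(3t) - c_2e^(-3t)cos(3t), q(t) = c_1e^(-3t)cos(3t) + c_2e^(-3t)sin(3t)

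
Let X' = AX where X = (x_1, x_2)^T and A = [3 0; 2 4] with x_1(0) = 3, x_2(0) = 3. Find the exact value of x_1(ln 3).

A = [[3,0],[2,4]]; eigenvalues λ = 4, 3.
Eigenvectors: (0,1) for λ=4, (1,-2) for λ=3.
From the initial condition, c_1 = 9, c_2 = 3.
x_1(ln 3) = (9)(3^4)(0) + (3)(3^3)(1) = 81.

81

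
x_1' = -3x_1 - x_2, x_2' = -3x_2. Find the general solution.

x_1(t) = -K_1e^(-3t) - K_2te^(-3t) - 3K_2e^(-3t), x_2(t) = K_2e^(-3t)

Coefficient matrix A = [[-3, -1], [0, -3]].
Characteristic polynomial det(A - λI) = λ^2 + 6λ + 9 = 0.
Single eigenvalue λ = -3 with algebraic multiplicity 2.
Eigenvector v = (-1,0); generalized eigenvector w with (A-λI)w=v is (-3,1).
General solution: e^(-3t)[K_1·v + K_2·(t·v + w)].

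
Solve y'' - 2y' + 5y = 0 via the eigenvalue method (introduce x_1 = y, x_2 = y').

Let x_1 = y, x_2 = y'. Then x_1' = x_2 and x_2' = -5x_1 + 2x_2.
A = [[0,1],[-5,2]]; det(A-λI) = λ^2 - 2λ + 5.
Eigenvalues λ = 1 ± 2i.

y(t) = K_1e^(t)cos(2t) + K_2e^(t)sin(2t)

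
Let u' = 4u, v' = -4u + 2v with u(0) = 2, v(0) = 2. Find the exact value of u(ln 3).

A = [[4,0],[-4,2]]; eigenvalues λ = 2, 4.
Eigenvectors: (0,1) for λ=2, (-1,2) for λ=4.
From the initial condition, c_1 = 6, c_2 = -2.
u(ln 3) = (6)(3^2)(0) + (-2)(3^4)(-1) = 162.

162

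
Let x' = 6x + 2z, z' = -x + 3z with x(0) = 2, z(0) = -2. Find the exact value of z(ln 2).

-32

A = [[6,2],[-1,3]]; eigenvalues λ = 5, 4.
Eigenvectors: (2,-1) for λ=5, (1,-1) for λ=4.
From the initial condition, c_1 = 0, c_2 = 2.
z(ln 2) = (0)(2^5)(-1) + (2)(2^4)(-1) = -32.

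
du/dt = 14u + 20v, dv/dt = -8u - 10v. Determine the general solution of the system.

Coefficient matrix A = [[14, 20], [-8, -10]].
Characteristic polynomial det(A - λI) = λ^2 - 4λ + 20 = 0.
Eigenvalues λ = 2 ± 4i (complex conjugate pair).
For λ=2+4i: an eigenvector is (2,-1) - i(1,-1) = (2 - i, -1 + i).
A real fundamental pair from Re and Im of e^((2+4i)t)v: X_1 = e^(2t)(cos(4t)·(2,-1) + sin(4t)·(1,-1)), X_2 = e^(2t)(sin(4t)·(2,-1) - cos(4t)·(1,-1)).
General solution: C_1X_1 + C_2X_2.

u(t) = C_1e^(2t)sin(4t) + 2C_1e^(2t)cos(4t) + 2C_2e^(2t)sin(4t) - C_2e^(2t)cos(4t), v(t) = -C_1e^(2t)sin(4t) - C_1e^(2t)cos(4t) - C_2e^(2t)sin(4t) + C_2e^(2t)cos(4t)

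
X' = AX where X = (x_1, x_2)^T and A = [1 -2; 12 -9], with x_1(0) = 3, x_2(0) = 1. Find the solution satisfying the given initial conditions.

Coefficient matrix A = [[1, -2], [12, -9]].
Characteristic polynomial det(A - λI) = λ^2 + 8λ + 15 = 0.
Eigenvalues λ = -3, -5.
For λ=-3: (A-λI) row 1 is [4, -2], so an eigenvector is (1, 2).
For λ=-5: (A-λI) row 1 is [6, -2], so an eigenvector is (1, 3).
General solution: c_1e^(-3t)(1,2) + c_2e^(-5t)(1,3).
Applying x_1(0)=3, x_2(0)=1 gives c_1=8, c_2=-5.

x_1(t) = 8e^(-3t) - 5e^(-5t), x_2(t) = 16e^(-3t) - 15e^(-5t)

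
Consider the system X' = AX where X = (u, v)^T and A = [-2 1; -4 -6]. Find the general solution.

u(t) = c_1e^(-4t) + c_2te^(-4t), v(t) = -2c_1e^(-4t) - 2c_2te^(-4t) + c_2e^(-4t)

Coefficient matrix A = [[-2, 1], [-4, -6]].
Characteristic polynomial det(A - λI) = λ^2 + 8λ + 16 = 0.
Single eigenvalue λ = -4 with algebraic multiplicity 2.
Eigenvector v = (1,-2); generalized eigenvector w with (A-λI)w=v is (0,1).
General solution: e^(-4t)[c_1·v + c_2·(t·v + w)].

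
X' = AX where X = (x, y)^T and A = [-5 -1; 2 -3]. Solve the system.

x(t) = K_1e^(-4t)sin(t) - K_2e^(-4t)cos(t), y(t) = -K_1e^(-4t)sin(t) - K_1e^(-4t)cos(t) - K_2e^(-4t)sin(t) + K_2e^(-4t)cos(t)

Coefficient matrix A = [[-5, -1], [2, -3]].
Characteristic polynomial det(A - λI) = λ^2 + 8λ + 17 = 0.
Eigenvalues λ = -4 ± i (complex conjugate pair).
For λ=-4+i: an eigenvector is (0,-1) - i(1,-1) = (0 - i, -1 + i).
A real fundamental pair from Re and Im of e^((-4+i)t)v: X_1 = e^(-4t)(cos(t)·(0,-1) + sin(t)·(1,-1)), X_2 = e^(-4t)(sin(t)·(0,-1) - cos(t)·(1,-1)).
General solution: K_1X_1 + K_2X_2.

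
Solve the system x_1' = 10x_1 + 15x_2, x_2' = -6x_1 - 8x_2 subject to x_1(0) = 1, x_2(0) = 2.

Coefficient matrix A = [[10, 15], [-6, -8]].
Characteristic polynomial det(A - λI) = λ^2 - 2λ + 10 = 0.
Eigenvalues λ = 1 ± 3i (complex conjugate pair).
For λ=1+3i: an eigenvector is (1,-1) - i(-2,1) = (1 + 2i, -1 - i).
A real fundamental pair from Re and Im of e^((1+3i)t)v: X_1 = e^(t)(cos(3t)·(1,-1) + sin(3t)·(-2,1)), X_2 = e^(t)(sin(3t)·(1,-1) - cos(3t)·(-2,1)).
General solution: c_1X_1 + c_2X_2.
Applying x_1(0)=1, x_2(0)=2 gives c_1=-5, c_2=3.

x_1(t) = 13e^(t)sin(3t) + e^(t)cos(3t), x_2(t) = -8e^(t)sin(3t) + 2e^(t)cos(3t)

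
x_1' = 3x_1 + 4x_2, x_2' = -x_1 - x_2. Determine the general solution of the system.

Coefficient matrix A = [[3, 4], [-1, -1]].
Characteristic polynomial det(A - λI) = λ^2 - 2λ + 1 = 0.
Single eigenvalue λ = 1 with algebraic multiplicity 2.
Eigenvector v = (-2,1); generalized eigenvector w with (A-λI)w=v is (-3,1).
General solution: e^(t)[K_1·v + K_2·(t·v + w)].

x_1(t) = -2K_1e^(t) - 2K_2te^(t) - 3K_2e^(t), x_2(t) = K_1e^(t) + K_2te^(t) + K_2e^(t)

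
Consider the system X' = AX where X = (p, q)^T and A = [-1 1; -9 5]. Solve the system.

Coefficient matrix A = [[-1, 1], [-9, 5]].
Characteristic polynomial det(A - λI) = λ^2 - 4λ + 4 = 0.
Single eigenvalue λ = 2 with algebraic multiplicity 2.
Eigenvector v = (-1,-3); generalized eigenvector w with (A-λI)w=v is (1,2).
General solution: e^(2t)[C_1·v + C_2·(t·v + w)].

p(t) = -C_1e^(2t) - C_2te^(2t) + C_2e^(2t), q(t) = -3C_1e^(2t) - 3C_2te^(2t) + 2C_2e^(2t)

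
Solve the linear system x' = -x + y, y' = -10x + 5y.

Coefficient matrix A = [[-1, 1], [-10, 5]].
Characteristic polynomial det(A - λI) = λ^2 - 4λ + 5 = 0.
Eigenvalues λ = 2 ± i (complex conjugate pair).
For λ=2+i: an eigenvector is (0,-1) - i(-1,-3) = (0 + i, -1 + 3i).
A real fundamental pair from Re and Im of e^((2+i)t)v: X_1 = e^(2t)(cos(t)·(0,-1) + sin(t)·(-1,-3)), X_2 = e^(2t)(sin(t)·(0,-1) - cos(t)·(-1,-3)).
General solution: K_1X_1 + K_2X_2.

x(t) = -K_1e^(2t)sin(t) + K_2e^(2t)cos(t), y(t) = -3K_1e^(2t)sin(t) - K_1e^(2t)cos(t) - K_2e^(2t)sin(t) + 3K_2e^(2t)cos(t)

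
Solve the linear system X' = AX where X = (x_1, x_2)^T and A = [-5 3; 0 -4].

x_1(t) = -3C_1e^(-4t) - C_2e^(-5t), x_2(t) = -C_1e^(-4t)

Coefficient matrix A = [[-5, 3], [0, -4]].
Characteristic polynomial det(A - λI) = λ^2 + 9λ + 20 = 0.
Eigenvalues λ = -4, -5.
For λ=-4: (A-λI) row 1 is [-1, 3], so an eigenvector is (-3, -1).
For λ=-5: (A-λI) row 1 is [0, 3], so an eigenvector is (-1, 0).
General solution: C_1e^(-4t)(-3,-1) + C_2e^(-5t)(-1,0).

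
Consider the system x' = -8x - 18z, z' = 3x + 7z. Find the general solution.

Coefficient matrix A = [[-8, -18], [3, 7]].
Characteristic polynomial det(A - λI) = λ^2 + λ - 2 = 0.
Eigenvalues λ = 1, -2.
For λ=1: (A-λI) row 1 is [-9, -18], so an eigenvector is (2, -1).
For λ=-2: (A-λI) row 1 is [-6, -18], so an eigenvector is (3, -1).
General solution: K_1e^(t)(2,-1) + K_2e^(-2t)(3,-1).

x(t) = 2K_1e^(t) + 3K_2e^(-2t), z(t) = -K_1e^(t) - K_2e^(-2t)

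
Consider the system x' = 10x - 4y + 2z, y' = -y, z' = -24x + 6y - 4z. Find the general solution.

x(t) = c_1e^(4t) - c_3e^(2t), y(t) = c_2e^(-t), z(t) = -3c_1e^(4t) + 2c_2e^(-t) + 4c_3e^(2t)

Coefficient matrix A = [[10, -4, 2], [0, -1, 0], [-24, 6, -4]].
det(A - λI) = 0 gives eigenvalues λ = 4, -1, 2.
For λ=4: eigenvector (1,0,-3).
For λ=-1: eigenvector (0,1,2).
For λ=2: eigenvector (-1,0,4).
General solution: c_1e^(4t)(1,0,-3) + c_2e^(-t)(0,1,2) + c_3e^(2t)(-1,0,4).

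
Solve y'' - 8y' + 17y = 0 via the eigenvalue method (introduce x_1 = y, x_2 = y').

Let x_1 = y, x_2 = y'. Then x_1' = x_2 and x_2' = -17x_1 + 8x_2.
A = [[0,1],[-17,8]]; det(A-λI) = λ^2 - 8λ + 17.
Eigenvalues λ = 4 ± i.

y(t) = c_1e^(4t)cos(t) + c_2e^(4t)sin(t)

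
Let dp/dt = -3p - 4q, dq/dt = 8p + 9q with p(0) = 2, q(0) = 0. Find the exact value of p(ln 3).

A = [[-3,-4],[8,9]]; eigenvalues λ = 1, 5.
Eigenvectors: (-1,1) for λ=1, (-1,2) for λ=5.
From the initial condition, c_1 = -4, c_2 = 2.
p(ln 3) = (-4)(3^1)(-1) + (2)(3^5)(-1) = -474.

-474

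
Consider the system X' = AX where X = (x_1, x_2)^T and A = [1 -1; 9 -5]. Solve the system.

Coefficient matrix A = [[1, -1], [9, -5]].
Characteristic polynomial det(A - λI) = λ^2 + 4λ + 4 = 0.
Single eigenvalue λ = -2 with algebraic multiplicity 2.
Eigenvector v = (1,3); generalized eigenvector w with (A-λI)w=v is (1,2).
General solution: e^(-2t)[C_1·v + C_2·(t·v + w)].

x_1(t) = C_1e^(-2t) + C_2te^(-2t) + C_2e^(-2t), x_2(t) = 3C_1e^(-2t) + 3C_2te^(-2t) + 2C_2e^(-2t)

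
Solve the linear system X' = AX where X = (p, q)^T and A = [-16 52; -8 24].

p(t) = -2K_1e^(4t)sin(4t) + 3K_1e^(4t)cos(4t) + 3K_2e^(4t)sin(4t) + 2K_2e^(4t)cos(4t), q(t) = -K_1e^(4t)sin(4t) + K_1e^(4t)cos(4t) + K_2e^(4t)sin(4t) + K_2e^(4t)cos(4t)

Coefficient matrix A = [[-16, 52], [-8, 24]].
Characteristic polynomial det(A - λI) = λ^2 - 8λ + 32 = 0.
Eigenvalues λ = 4 ± 4i (complex conjugate pair).
For λ=4+4i: an eigenvector is (3,1) - i(-2,-1) = (3 + 2i, 1 + i).
A real fundamental pair from Re and Im of e^((4+4i)t)v: X_1 = e^(4t)(cos(4t)·(3,1) + sin(4t)·(-2,-1)), X_2 = e^(4t)(sin(4t)·(3,1) - cos(4t)·(-2,-1)).
General solution: K_1X_1 + K_2X_2.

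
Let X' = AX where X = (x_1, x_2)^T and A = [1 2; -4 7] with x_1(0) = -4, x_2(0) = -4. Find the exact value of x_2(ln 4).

A = [[1,2],[-4,7]]; eigenvalues λ = 3, 5.
Eigenvectors: (1,1) for λ=3, (-1,-2) for λ=5.
From the initial condition, c_1 = -4, c_2 = 0.
x_2(ln 4) = (-4)(4^3)(1) + (0)(4^5)(-2) = -256.

-256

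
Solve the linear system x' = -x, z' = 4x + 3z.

Coefficient matrix A = [[-1, 0], [4, 3]].
Characteristic polynomial det(A - λI) = λ^2 - 2λ - 3 = 0.
Eigenvalues λ = 3, -1.
For λ=3: (A-λI) row 1 is [-4, 0], so an eigenvector is (0, -1).
For λ=-1: (A-λI) row 2 is [4, 4], so an eigenvector is (1, -1).
General solution: C_1e^(3t)(0,-1) + C_2e^(-t)(1,-1).

x(t) = C_2e^(-t), z(t) = -C_1e^(3t) - C_2e^(-t)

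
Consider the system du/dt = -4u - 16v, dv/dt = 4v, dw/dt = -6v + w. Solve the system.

Coefficient matrix A = [[-4, -16, 0], [0, 4, 0], [0, -6, 1]].
det(A - λI) = 0 gives eigenvalues λ = 1, 4, -4.
For λ=1: eigenvector (0,0,1).
For λ=4: eigenvector (-2,1,-2).
For λ=-4: eigenvector (1,0,0).
General solution: c_1e^(t)(0,0,1) + c_2e^(4t)(-2,1,-2) + c_3e^(-4t)(1,0,0).

u(t) = -2c_2e^(4t) + c_3e^(-4t), v(t) = c_2e^(4t), w(t) = c_1e^(t) - 2c_2e^(4t)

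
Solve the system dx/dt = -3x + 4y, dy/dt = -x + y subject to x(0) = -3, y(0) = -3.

Coefficient matrix A = [[-3, 4], [-1, 1]].
Characteristic polynomial det(A - λI) = λ^2 + 2λ + 1 = 0.
Single eigenvalue λ = -1 with algebraic multiplicity 2.
Eigenvector v = (-2,-1); generalized eigenvector w with (A-λI)w=v is (-3,-2).
General solution: e^(-t)[c_1·v + c_2·(t·v + w)].
Applying x(0)=-3, y(0)=-3 gives c_1=-3, c_2=3.

x(t) = -6te^(-t) - 3e^(-t), y(t) = -3te^(-t) - 3e^(-t)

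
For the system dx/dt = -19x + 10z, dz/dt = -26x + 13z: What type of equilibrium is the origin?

A = [[-19,10],[-26,13]]; det(A-λI) = λ^2 + 6λ + 13.
λ = -3 ± 2i: negative real part.

stable spiral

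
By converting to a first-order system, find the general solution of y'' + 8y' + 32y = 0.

y(t) = K_1e^(-4t)cos(4t) + K_2e^(-4t)sin(4t)

Let x_1 = y, x_2 = y'. Then x_1' = x_2 and x_2' = -32x_1 - 8x_2.
A = [[0,1],[-32,-8]]; det(A-λI) = λ^2 + 8λ + 32.
Eigenvalues λ = -4 ± 4i.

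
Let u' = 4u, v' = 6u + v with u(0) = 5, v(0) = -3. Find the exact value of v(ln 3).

771

A = [[4,0],[6,1]]; eigenvalues λ = 4, 1.
Eigenvectors: (-1,-2) for λ=4, (0,-1) for λ=1.
From the initial condition, c_1 = -5, c_2 = 13.
v(ln 3) = (-5)(3^4)(-2) + (13)(3^1)(-1) = 771.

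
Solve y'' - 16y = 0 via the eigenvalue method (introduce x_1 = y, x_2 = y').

Let x_1 = y, x_2 = y'. Then x_1' = x_2 and x_2' = 16x_1.
A = [[0,1],[16,0]]; det(A-λI) = λ^2 - 16.
Eigenvalues λ = 4, -4 with eigenvectors (1,4), (1,-4).

y(t) = K_1e^(4t) + K_2e^(-4t)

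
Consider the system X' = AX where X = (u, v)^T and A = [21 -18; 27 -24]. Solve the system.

Coefficient matrix A = [[21, -18], [27, -24]].
Characteristic polynomial det(A - λI) = λ^2 + 3λ - 18 = 0.
Eigenvalues λ = -6, 3.
For λ=-6: (A-λI) row 1 is [27, -18], so an eigenvector is (-2, -3).
For λ=3: (A-λI) row 1 is [18, -18], so an eigenvector is (1, 1).
General solution: K_1e^(-6t)(-2,-3) + K_2e^(3t)(1,1).

u(t) = -2K_1e^(-6t) + K_2e^(3t), v(t) = -3K_1e^(-6t) + K_2e^(3t)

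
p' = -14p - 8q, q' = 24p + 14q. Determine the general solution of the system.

Coefficient matrix A = [[-14, -8], [24, 14]].
Characteristic polynomial det(A - λI) = λ^2 - 4 = 0.
Eigenvalues λ = -2, 2.
For λ=-2: (A-λI) row 1 is [-12, -8], so an eigenvector is (2, -3).
For λ=2: (A-λI) row 1 is [-16, -8], so an eigenvector is (-1, 2).
General solution: K_1e^(-2t)(2,-3) + K_2e^(2t)(-1,2).

p(t) = 2K_1e^(-2t) - K_2e^(2t), q(t) = -3K_1e^(-2t) + 2K_2e^(2t)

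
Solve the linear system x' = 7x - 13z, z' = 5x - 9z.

x(t) = -3C_1e^(-t)sin(t) - 2C_1e^(-t)cos(t) - 2C_2e^(-t)sin(t) + 3C_2e^(-t)cos(t), z(t) = -2C_1e^(-t)sin(t) - C_1e^(-t)cos(t) - C_2e^(-t)sin(t) + 2C_2e^(-t)cos(t)

Coefficient matrix A = [[7, -13], [5, -9]].
Characteristic polynomial det(A - λI) = λ^2 + 2λ + 2 = 0.
Eigenvalues λ = -1 ± i (complex conjugate pair).
For λ=-1+i: an eigenvector is (-2,-1) - i(-3,-2) = (-2 + 3i, -1 + 2i).
A real fundamental pair from Re and Im of e^((-1+i)t)v: X_1 = e^(-t)(cos(t)·(-2,-1) + sin(t)·(-3,-2)), X_2 = e^(-t)(sin(t)·(-2,-1) - cos(t)·(-3,-2)).
General solution: C_1X_1 + C_2X_2.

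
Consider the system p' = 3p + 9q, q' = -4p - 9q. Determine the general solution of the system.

p(t) = -3C_1e^(-3t) - 3C_2te^(-3t) - 2C_2e^(-3t), q(t) = 2C_1e^(-3t) + 2C_2te^(-3t) + C_2e^(-3t)

Coefficient matrix A = [[3, 9], [-4, -9]].
Characteristic polynomial det(A - λI) = λ^2 + 6λ + 9 = 0.
Single eigenvalue λ = -3 with algebraic multiplicity 2.
Eigenvector v = (-3,2); generalized eigenvector w with (A-λI)w=v is (-2,1).
General solution: e^(-3t)[C_1·v + C_2·(t·v + w)].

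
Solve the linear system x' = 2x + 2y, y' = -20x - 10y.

Coefficient matrix A = [[2, 2], [-20, -10]].
Characteristic polynomial det(A - λI) = λ^2 + 8λ + 20 = 0.
Eigenvalues λ = -4 ± 2i (complex conjugate pair).
For λ=-4+2i: an eigenvector is (1,-3) - i(0,-1) = (1, -3 + i).
A real fundamental pair from Re and Im of e^((-4+2i)t)v: X_1 = e^(-4t)(cos(2t)·(1,-3) + sin(2t)·(0,-1)), X_2 = e^(-4t)(sin(2t)·(1,-3) - cos(2t)·(0,-1)).
General solution: C_1X_1 + C_2X_2.

x(t) = C_1e^(-4t)cos(2t) + C_2e^(-4t)sin(2t), y(t) = -C_1e^(-4t)sin(2t) - 3C_1e^(-4t)cos(2t) - 3C_2e^(-4t)sin(2t) + C_2e^(-4t)cos(2t)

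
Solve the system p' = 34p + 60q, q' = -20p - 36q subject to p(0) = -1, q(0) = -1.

p(t) = -10e^(4t) + 9e^(-6t), q(t) = 5e^(4t) - 6e^(-6t)

Coefficient matrix A = [[34, 60], [-20, -36]].
Characteristic polynomial det(A - λI) = λ^2 + 2λ - 24 = 0.
Eigenvalues λ = -6, 4.
For λ=-6: (A-λI) row 1 is [40, 60], so an eigenvector is (3, -2).
For λ=4: (A-λI) row 1 is [30, 60], so an eigenvector is (2, -1).
General solution: c_1e^(-6t)(3,-2) + c_2e^(4t)(2,-1).
Applying p(0)=-1, q(0)=-1 gives c_1=3, c_2=-5.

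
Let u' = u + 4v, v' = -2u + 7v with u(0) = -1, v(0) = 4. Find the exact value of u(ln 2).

208

A = [[1,4],[-2,7]]; eigenvalues λ = 3, 5.
Eigenvectors: (-2,-1) for λ=3, (1,1) for λ=5.
From the initial condition, c_1 = 5, c_2 = 9.
u(ln 2) = (5)(2^3)(-2) + (9)(2^5)(1) = 208.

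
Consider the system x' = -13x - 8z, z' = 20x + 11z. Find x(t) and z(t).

Coefficient matrix A = [[-13, -8], [20, 11]].
Characteristic polynomial det(A - λI) = λ^2 + 2λ + 17 = 0.
Eigenvalues λ = -1 ± 4i (complex conjugate pair).
For λ=-1+4i: an eigenvector is (1,-2) - i(1,-1) = (1 - i, -2 + i).
A real fundamental pair from Re and Im of e^((-1+4i)t)v: X_1 = e^(-t)(cos(4t)·(1,-2) + sin(4t)·(1,-1)), X_2 = e^(-t)(sin(4t)·(1,-2) - cos(4t)·(1,-1)).
General solution: K_1X_1 + K_2X_2.

x(t) = K_1e^(-t)sin(4t) + K_1e^(-t)cos(4t) + K_2e^(-t)sin(4t) - K_2e^(-t)cos(4t), z(t) = -K_1e^(-t)sin(4t) - 2K_1e^(-t)cos(4t) - 2K_2e^(-t)sin(4t) + K_2e^(-t)cos(4t)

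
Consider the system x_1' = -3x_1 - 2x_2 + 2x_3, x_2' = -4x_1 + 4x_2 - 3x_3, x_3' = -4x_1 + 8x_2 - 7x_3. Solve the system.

x_1(t) = 2c_2e^(-4t) + c_3e^(-3t), x_2(t) = c_1e^(t) + c_2e^(-4t) + c_3e^(-3t), x_3(t) = c_1e^(t) + c_3e^(-3t)

Coefficient matrix A = [[-3, -2, 2], [-4, 4, -3], [-4, 8, -7]].
det(A - λI) = 0 gives eigenvalues λ = 1, -4, -3.
For λ=1: eigenvector (0,1,1).
For λ=-4: eigenvector (2,1,0).
For λ=-3: eigenvector (1,1,1).
General solution: c_1e^(t)(0,1,1) + c_2e^(-4t)(2,1,0) + c_3e^(-3t)(1,1,1).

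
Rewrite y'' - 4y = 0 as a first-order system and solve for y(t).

y(t) = C_1e^(-2t) + C_2e^(2t)

Let x_1 = y, x_2 = y'. Then x_1' = x_2 and x_2' = 4x_1.
A = [[0,1],[4,0]]; det(A-λI) = λ^2 - 4.
Eigenvalues λ = -2, 2 with eigenvectors (1,-2), (1,2).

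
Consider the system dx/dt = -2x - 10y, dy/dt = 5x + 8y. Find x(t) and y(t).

x(t) = -c_1e^(3t)sin(5t) - c_1e^(3t)cos(5t) - c_2e^(3t)sin(5t) + c_2e^(3t)cos(5t), y(t) = c_1e^(3t)cos(5t) + c_2e^(3t)sin(5t)

Coefficient matrix A = [[-2, -10], [5, 8]].
Characteristic polynomial det(A - λI) = λ^2 - 6λ + 34 = 0.
Eigenvalues λ = 3 ± 5i (complex conjugate pair).
For λ=3+5i: an eigenvector is (-1,1) - i(-1,0) = (-1 + i, 1).
A real fundamental pair from Re and Im of e^((3+5i)t)v: X_1 = e^(3t)(cos(5t)·(-1,1) + sin(5t)·(-1,0)), X_2 = e^(3t)(sin(5t)·(-1,1) - cos(5t)·(-1,0)).
General solution: c_1X_1 + c_2X_2.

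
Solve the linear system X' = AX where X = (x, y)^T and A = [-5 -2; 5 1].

Coefficient matrix A = [[-5, -2], [5, 1]].
Characteristic polynomial det(A - λI) = λ^2 + 4λ + 5 = 0.
Eigenvalues λ = -2 ± i (complex conjugate pair).
For λ=-2+i: an eigenvector is (1,-2) - i(1,-1) = (1 - i, -2 + i).
A real fundamental pair from Re and Im of e^((-2+i)t)v: X_1 = e^(-2t)(cos(t)·(1,-2) + sin(t)·(1,-1)), X_2 = e^(-2t)(sin(t)·(1,-2) - cos(t)·(1,-1)).
General solution: K_1X_1 + K_2X_2.

x(t) = K_1e^(-2t)sin(t) + K_1e^(-2t)cos(t) + K_2e^(-2t)sin(t) - K_2e^(-2t)cos(t), y(t) = -K_1e^(-2t)sin(t) - 2K_1e^(-2t)cos(t) - 2K_2e^(-2t)sin(t) + K_2e^(-2t)cos(t)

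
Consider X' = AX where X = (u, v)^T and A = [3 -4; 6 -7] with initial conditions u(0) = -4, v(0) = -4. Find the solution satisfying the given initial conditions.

u(t) = -4e^(-t), v(t) = -4e^(-t)

Coefficient matrix A = [[3, -4], [6, -7]].
Characteristic polynomial det(A - λI) = λ^2 + 4λ + 3 = 0.
Eigenvalues λ = -3, -1.
For λ=-3: (A-λI) row 1 is [6, -4], so an eigenvector is (2, 3).
For λ=-1: (A-λI) row 1 is [4, -4], so an eigenvector is (-1, -1).
General solution: K_1e^(-3t)(2,3) + K_2e^(-t)(-1,-1).
Applying u(0)=-4, v(0)=-4 gives K_1=0, K_2=4.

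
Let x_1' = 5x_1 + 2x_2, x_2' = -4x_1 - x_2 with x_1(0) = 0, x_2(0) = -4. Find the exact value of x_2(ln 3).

84

A = [[5,2],[-4,-1]]; eigenvalues λ = 3, 1.
Eigenvectors: (-1,1) for λ=3, (-1,2) for λ=1.
From the initial condition, c_1 = 4, c_2 = -4.
x_2(ln 3) = (4)(3^3)(1) + (-4)(3^1)(2) = 84.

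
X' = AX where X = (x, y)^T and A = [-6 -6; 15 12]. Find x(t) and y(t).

x(t) = c_1e^(3t)sin(3t) + c_1e^(3t)cos(3t) + c_2e^(3t)sin(3t) - c_2e^(3t)cos(3t), y(t) = -c_1e^(3t)sin(3t) - 2c_1e^(3t)cos(3t) - 2c_2e^(3t)sin(3t) + c_2e^(3t)cos(3t)

Coefficient matrix A = [[-6, -6], [15, 12]].
Characteristic polynomial det(A - λI) = λ^2 - 6λ + 18 = 0.
Eigenvalues λ = 3 ± 3i (complex conjugate pair).
For λ=3+3i: an eigenvector is (1,-2) - i(1,-1) = (1 - i, -2 + i).
A real fundamental pair from Re and Im of e^((3+3i)t)v: X_1 = e^(3t)(cos(3t)·(1,-2) + sin(3t)·(1,-1)), X_2 = e^(3t)(sin(3t)·(1,-2) - cos(3t)·(1,-1)).
General solution: c_1X_1 + c_2X_2.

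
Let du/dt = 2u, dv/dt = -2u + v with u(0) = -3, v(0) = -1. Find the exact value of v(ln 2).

10

A = [[2,0],[-2,1]]; eigenvalues λ = 1, 2.
Eigenvectors: (0,1) for λ=1, (1,-2) for λ=2.
From the initial condition, c_1 = -7, c_2 = -3.
v(ln 2) = (-7)(2^1)(1) + (-3)(2^2)(-2) = 10.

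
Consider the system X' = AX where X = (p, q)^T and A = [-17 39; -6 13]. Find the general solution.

p(t) = -2K_1e^(-2t)sin(3t) + 3K_1e^(-2t)cos(3t) + 3K_2e^(-2t)sin(3t) + 2K_2e^(-2t)cos(3t), q(t) = -K_1e^(-2t)sin(3t) + K_1e^(-2t)cos(3t) + K_2e^(-2t)sin(3t) + K_2e^(-2t)cos(3t)

Coefficient matrix A = [[-17, 39], [-6, 13]].
Characteristic polynomial det(A - λI) = λ^2 + 4λ + 13 = 0.
Eigenvalues λ = -2 ± 3i (complex conjugate pair).
For λ=-2+3i: an eigenvector is (3,1) - i(-2,-1) = (3 + 2i, 1 + i).
A real fundamental pair from Re and Im of e^((-2+3i)t)v: X_1 = e^(-2t)(cos(3t)·(3,1) + sin(3t)·(-2,-1)), X_2 = e^(-2t)(sin(3t)·(3,1) - cos(3t)·(-2,-1)).
General solution: K_1X_1 + K_2X_2.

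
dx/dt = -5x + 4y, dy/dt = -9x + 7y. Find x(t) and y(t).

Coefficient matrix A = [[-5, 4], [-9, 7]].
Characteristic polynomial det(A - λI) = λ^2 - 2λ + 1 = 0.
Single eigenvalue λ = 1 with algebraic multiplicity 2.
Eigenvector v = (-2,-3); generalized eigenvector w with (A-λI)w=v is (1,1).
General solution: e^(t)[K_1·v + K_2·(t·v + w)].

x(t) = -2K_1e^(t) - 2K_2te^(t) + K_2e^(t), y(t) = -3K_1e^(t) - 3K_2te^(t) + K_2e^(t)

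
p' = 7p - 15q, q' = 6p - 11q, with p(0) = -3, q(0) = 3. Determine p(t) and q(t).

Coefficient matrix A = [[7, -15], [6, -11]].
Characteristic polynomial det(A - λI) = λ^2 + 4λ + 13 = 0.
Eigenvalues λ = -2 ± 3i (complex conjugate pair).
For λ=-2+3i: an eigenvector is (-2,-1) - i(-1,-1) = (-2 + i, -1 + i).
A real fundamental pair from Re and Im of e^((-2+3i)t)v: X_1 = e^(-2t)(cos(3t)·(-2,-1) + sin(3t)·(-1,-1)), X_2 = e^(-2t)(sin(3t)·(-2,-1) - cos(3t)·(-1,-1)).
General solution: K_1X_1 + K_2X_2.
Applying p(0)=-3, q(0)=3 gives K_1=6, K_2=9.

p(t) = -24e^(-2t)sin(3t) - 3e^(-2t)cos(3t), q(t) = -15e^(-2t)sin(3t) + 3e^(-2t)cos(3t)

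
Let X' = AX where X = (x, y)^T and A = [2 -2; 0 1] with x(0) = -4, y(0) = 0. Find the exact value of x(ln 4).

-64

A = [[2,-2],[0,1]]; eigenvalues λ = 2, 1.
Eigenvectors: (-1,0) for λ=2, (2,1) for λ=1.
From the initial condition, c_1 = 4, c_2 = 0.
x(ln 4) = (4)(4^2)(-1) + (0)(4^1)(2) = -64.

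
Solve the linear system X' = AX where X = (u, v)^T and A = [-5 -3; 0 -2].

Coefficient matrix A = [[-5, -3], [0, -2]].
Characteristic polynomial det(A - λI) = λ^2 + 7λ + 10 = 0.
Eigenvalues λ = -2, -5.
For λ=-2: (A-λI) row 1 is [-3, -3], so an eigenvector is (-1, 1).
For λ=-5: (A-λI) row 1 is [0, -3], so an eigenvector is (-1, 0).
General solution: C_1e^(-2t)(-1,1) + C_2e^(-5t)(-1,0).

u(t) = -C_1e^(-2t) - C_2e^(-5t), v(t) = C_1e^(-2t)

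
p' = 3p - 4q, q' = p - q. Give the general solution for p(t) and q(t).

Coefficient matrix A = [[3, -4], [1, -1]].
Characteristic polynomial det(A - λI) = λ^2 - 2λ + 1 = 0.
Single eigenvalue λ = 1 with algebraic multiplicity 2.
Eigenvector v = (2,1); generalized eigenvector w with (A-λI)w=v is (-3,-2).
General solution: e^(t)[C_1·v + C_2·(t·v + w)].

p(t) = 2C_1e^(t) + 2C_2te^(t) - 3C_2e^(t), q(t) = C_1e^(t) + C_2te^(t) - 2C_2e^(t)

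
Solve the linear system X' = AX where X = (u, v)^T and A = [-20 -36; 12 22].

Coefficient matrix A = [[-20, -36], [12, 22]].
Characteristic polynomial det(A - λI) = λ^2 - 2λ - 8 = 0.
Eigenvalues λ = 4, -2.
For λ=4: (A-λI) row 1 is [-24, -36], so an eigenvector is (-3, 2).
For λ=-2: (A-λI) row 1 is [-18, -36], so an eigenvector is (2, -1).
General solution: c_1e^(4t)(-3,2) + c_2e^(-2t)(2,-1).

u(t) = -3c_1e^(4t) + 2c_2e^(-2t), v(t) = 2c_1e^(4t) - c_2e^(-2t)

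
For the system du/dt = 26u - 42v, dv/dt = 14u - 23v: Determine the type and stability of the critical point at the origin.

A = [[26,-42],[14,-23]]; det(A-λI) = λ^2 - 3λ - 10.
λ = 5, -2: opposite signs.

saddle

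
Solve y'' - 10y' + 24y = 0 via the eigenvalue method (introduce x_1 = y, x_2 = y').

y(t) = c_1e^(6t) + c_2e^(4t)

Let x_1 = y, x_2 = y'. Then x_1' = x_2 and x_2' = -24x_1 + 10x_2.
A = [[0,1],[-24,10]]; det(A-λI) = λ^2 - 10λ + 24.
Eigenvalues λ = 6, 4 with eigenvectors (1,6), (1,4).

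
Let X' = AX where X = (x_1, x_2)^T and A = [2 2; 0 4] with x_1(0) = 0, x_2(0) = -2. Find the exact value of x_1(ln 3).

A = [[2,2],[0,4]]; eigenvalues λ = 4, 2.
Eigenvectors: (1,1) for λ=4, (-1,0) for λ=2.
From the initial condition, c_1 = -2, c_2 = -2.
x_1(ln 3) = (-2)(3^4)(1) + (-2)(3^2)(-1) = -144.

-144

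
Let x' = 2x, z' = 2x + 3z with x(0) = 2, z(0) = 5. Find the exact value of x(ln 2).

A = [[2,0],[2,3]]; eigenvalues λ = 3, 2.
Eigenvectors: (0,1) for λ=3, (1,-2) for λ=2.
From the initial condition, c_1 = 9, c_2 = 2.
x(ln 2) = (9)(2^3)(0) + (2)(2^2)(1) = 8.

8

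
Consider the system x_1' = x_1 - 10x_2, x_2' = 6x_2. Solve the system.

x_1(t) = 2K_1e^(6t) - K_2e^(t), x_2(t) = -K_1e^(6t)

Coefficient matrix A = [[1, -10], [0, 6]].
Characteristic polynomial det(A - λI) = λ^2 - 7λ + 6 = 0.
Eigenvalues λ = 6, 1.
For λ=6: (A-λI) row 1 is [-5, -10], so an eigenvector is (2, -1).
For λ=1: (A-λI) row 1 is [0, -10], so an eigenvector is (-1, 0).
General solution: K_1e^(6t)(2,-1) + K_2e^(t)(-1,0).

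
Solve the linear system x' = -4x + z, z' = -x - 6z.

Coefficient matrix A = [[-4, 1], [-1, -6]].
Characteristic polynomial det(A - λI) = λ^2 + 10λ + 25 = 0.
Single eigenvalue λ = -5 with algebraic multiplicity 2.
Eigenvector v = (1,-1); generalized eigenvector w with (A-λI)w=v is (-2,3).
General solution: e^(-5t)[c_1·v + c_2·(t·v + w)].

x(t) = c_1e^(-5t) + c_2te^(-5t) - 2c_2e^(-5t), z(t) = -c_1e^(-5t) - c_2te^(-5t) + 3c_2e^(-5t)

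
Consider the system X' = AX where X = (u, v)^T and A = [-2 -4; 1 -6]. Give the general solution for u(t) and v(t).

u(t) = 2K_1e^(-4t) + 2K_2te^(-4t) - 3K_2e^(-4t), v(t) = K_1e^(-4t) + K_2te^(-4t) - 2K_2e^(-4t)

Coefficient matrix A = [[-2, -4], [1, -6]].
Characteristic polynomial det(A - λI) = λ^2 + 8λ + 16 = 0.
Single eigenvalue λ = -4 with algebraic multiplicity 2.
Eigenvector v = (2,1); generalized eigenvector w with (A-λI)w=v is (-3,-2).
General solution: e^(-4t)[K_1·v + K_2·(t·v + w)].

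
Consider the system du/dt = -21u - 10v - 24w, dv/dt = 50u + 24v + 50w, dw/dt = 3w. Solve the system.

u(t) = C_1e^(-t) - 2C_2e^(4t) - C_3e^(3t), v(t) = -2C_1e^(-t) + 5C_2e^(4t), w(t) = C_3e^(3t)

Coefficient matrix A = [[-21, -10, -24], [50, 24, 50], [0, 0, 3]].
det(A - λI) = 0 gives eigenvalues λ = -1, 4, 3.
For λ=-1: eigenvector (1,-2,0).
For λ=4: eigenvector (-2,5,0).
For λ=3: eigenvector (-1,0,1).
General solution: C_1e^(-t)(1,-2,0) + C_2e^(4t)(-2,5,0) + C_3e^(3t)(-1,0,1).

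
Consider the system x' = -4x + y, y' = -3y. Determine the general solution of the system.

x(t) = -C_1e^(-3t) + C_2e^(-4t), y(t) = -C_1e^(-3t)

Coefficient matrix A = [[-4, 1], [0, -3]].
Characteristic polynomial det(A - λI) = λ^2 + 7λ + 12 = 0.
Eigenvalues λ = -3, -4.
For λ=-3: (A-λI) row 1 is [-1, 1], so an eigenvector is (-1, -1).
For λ=-4: (A-λI) row 1 is [0, 1], so an eigenvector is (1, 0).
General solution: C_1e^(-3t)(-1,-1) + C_2e^(-4t)(1,0).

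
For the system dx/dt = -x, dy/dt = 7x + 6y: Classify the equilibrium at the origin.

saddle

A = [[-1,0],[7,6]]; det(A-λI) = λ^2 - 5λ - 6.
λ = 6, -1: opposite signs.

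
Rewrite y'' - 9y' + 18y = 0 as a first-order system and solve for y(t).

y(t) = K_1e^(3t) + K_2e^(6t)

Let x_1 = y, x_2 = y'. Then x_1' = x_2 and x_2' = -18x_1 + 9x_2.
A = [[0,1],[-18,9]]; det(A-λI) = λ^2 - 9λ + 18.
Eigenvalues λ = 3, 6 with eigenvectors (1,3), (1,6).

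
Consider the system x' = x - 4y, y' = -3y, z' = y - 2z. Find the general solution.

x(t) = K_1e^(-3t) - K_2e^(t), y(t) = K_1e^(-3t), z(t) = -K_1e^(-3t) + K_3e^(-2t)

Coefficient matrix A = [[1, -4, 0], [0, -3, 0], [0, 1, -2]].
det(A - λI) = 0 gives eigenvalues λ = -3, 1, -2.
For λ=-3: eigenvector (1,1,-1).
For λ=1: eigenvector (-1,0,0).
For λ=-2: eigenvector (0,0,1).
General solution: K_1e^(-3t)(1,1,-1) + K_2e^(t)(-1,0,0) + K_3e^(-2t)(0,0,1).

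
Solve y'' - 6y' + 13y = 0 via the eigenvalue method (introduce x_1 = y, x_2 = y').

y(t) = K_1e^(3t)cos(2t) + K_2e^(3t)sin(2t)

Let x_1 = y, x_2 = y'. Then x_1' = x_2 and x_2' = -13x_1 + 6x_2.
A = [[0,1],[-13,6]]; det(A-λI) = λ^2 - 6λ + 13.
Eigenvalues λ = 3 ± 2i.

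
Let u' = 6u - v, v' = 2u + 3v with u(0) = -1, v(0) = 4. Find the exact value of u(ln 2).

A = [[6,-1],[2,3]]; eigenvalues λ = 4, 5.
Eigenvectors: (-1,-2) for λ=4, (-1,-1) for λ=5.
From the initial condition, c_1 = -5, c_2 = 6.
u(ln 2) = (-5)(2^4)(-1) + (6)(2^5)(-1) = -112.

-112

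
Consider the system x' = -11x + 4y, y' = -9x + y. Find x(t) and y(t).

x(t) = -2C_1e^(-5t) - 2C_2te^(-5t) + C_2e^(-5t), y(t) = -3C_1e^(-5t) - 3C_2te^(-5t) + C_2e^(-5t)

Coefficient matrix A = [[-11, 4], [-9, 1]].
Characteristic polynomial det(A - λI) = λ^2 + 10λ + 25 = 0.
Single eigenvalue λ = -5 with algebraic multiplicity 2.
Eigenvector v = (-2,-3); generalized eigenvector w with (A-λI)w=v is (1,1).
General solution: e^(-5t)[C_1·v + C_2·(t·v + w)].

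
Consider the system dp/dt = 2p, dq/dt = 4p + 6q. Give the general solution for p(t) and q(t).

p(t) = -c_2e^(2t), q(t) = c_1e^(6t) + c_2e^(2t)

Coefficient matrix A = [[2, 0], [4, 6]].
Characteristic polynomial det(A - λI) = λ^2 - 8λ + 12 = 0.
Eigenvalues λ = 6, 2.
For λ=6: (A-λI) row 1 is [-4, 0], so an eigenvector is (0, 1).
For λ=2: (A-λI) row 2 is [4, 4], so an eigenvector is (-1, 1).
General solution: c_1e^(6t)(0,1) + c_2e^(2t)(-1,1).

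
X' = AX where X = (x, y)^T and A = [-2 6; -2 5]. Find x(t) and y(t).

Coefficient matrix A = [[-2, 6], [-2, 5]].
Characteristic polynomial det(A - λI) = λ^2 - 3λ + 2 = 0.
Eigenvalues λ = 2, 1.
For λ=2: (A-λI) row 1 is [-4, 6], so an eigenvector is (3, 2).
For λ=1: (A-λI) row 1 is [-3, 6], so an eigenvector is (-2, -1).
General solution: C_1e^(2t)(3,2) + C_2e^(t)(-2,-1).

x(t) = 3C_1e^(2t) - 2C_2e^(t), y(t) = 2C_1e^(2t) - C_2e^(t)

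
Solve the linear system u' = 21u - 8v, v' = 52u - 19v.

u(t) = -C_1e^(t)sin(4t) - C_1e^(t)cos(4t) - C_2e^(t)sin(4t) + C_2e^(t)cos(4t), v(t) = -3C_1e^(t)sin(4t) - 2C_1e^(t)cos(4t) - 2C_2e^(t)sin(4t) + 3C_2e^(t)cos(4t)

Coefficient matrix A = [[21, -8], [52, -19]].
Characteristic polynomial det(A - λI) = λ^2 - 2λ + 17 = 0.
Eigenvalues λ = 1 ± 4i (complex conjugate pair).
For λ=1+4i: an eigenvector is (-1,-2) - i(-1,-3) = (-1 + i, -2 + 3i).
A real fundamental pair from Re and Im of e^((1+4i)t)v: X_1 = e^(t)(cos(4t)·(-1,-2) + sin(4t)·(-1,-3)), X_2 = e^(t)(sin(4t)·(-1,-2) - cos(4t)·(-1,-3)).
General solution: C_1X_1 + C_2X_2.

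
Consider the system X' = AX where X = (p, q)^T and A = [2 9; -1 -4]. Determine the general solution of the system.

Coefficient matrix A = [[2, 9], [-1, -4]].
Characteristic polynomial det(A - λI) = λ^2 + 2λ + 1 = 0.
Single eigenvalue λ = -1 with algebraic multiplicity 2.
Eigenvector v = (-3,1); generalized eigenvector w with (A-λI)w=v is (-1,0).
General solution: e^(-t)[K_1·v + K_2·(t·v + w)].

p(t) = -3K_1e^(-t) - 3K_2te^(-t) - K_2e^(-t), q(t) = K_1e^(-t) + K_2te^(-t)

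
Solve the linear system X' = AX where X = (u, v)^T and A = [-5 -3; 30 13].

Coefficient matrix A = [[-5, -3], [30, 13]].
Characteristic polynomial det(A - λI) = λ^2 - 8λ + 25 = 0.
Eigenvalues λ = 4 ± 3i (complex conjugate pair).
For λ=4+3i: an eigenvector is (-1,3) - i(0,-1) = (-1, 3 + i).
A real fundamental pair from Re and Im of e^((4+3i)t)v: X_1 = e^(4t)(cos(3t)·(-1,3) + sin(3t)·(0,-1)), X_2 = e^(4t)(sin(3t)·(-1,3) - cos(3t)·(0,-1)).
General solution: K_1X_1 + K_2X_2.

u(t) = -K_1e^(4t)cos(3t) - K_2e^(4t)sin(3t), v(t) = -K_1e^(4t)sin(3t) + 3K_1e^(4t)cos(3t) + 3K_2e^(4t)sin(3t) + K_2e^(4t)cos(3t)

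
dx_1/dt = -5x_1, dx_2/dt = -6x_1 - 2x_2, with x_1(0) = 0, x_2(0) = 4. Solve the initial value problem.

Coefficient matrix A = [[-5, 0], [-6, -2]].
Characteristic polynomial det(A - λI) = λ^2 + 7λ + 10 = 0.
Eigenvalues λ = -5, -2.
For λ=-5: (A-λI) row 2 is [-6, 3], so an eigenvector is (1, 2).
For λ=-2: (A-λI) row 1 is [-3, 0], so an eigenvector is (0, -1).
General solution: K_1e^(-5t)(1,2) + K_2e^(-2t)(0,-1).
Applying x_1(0)=0, x_2(0)=4 gives K_1=0, K_2=-4.

x_1(t) = 0, x_2(t) = 4e^(-2t)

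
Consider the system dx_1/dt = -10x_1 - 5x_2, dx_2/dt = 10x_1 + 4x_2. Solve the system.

x_1(t) = C_1e^(-3t)sin(t) + 2C_1e^(-3t)cos(t) + 2C_2e^(-3t)sin(t) - C_2e^(-3t)cos(t), x_2(t) = -C_1e^(-3t)sin(t) - 3C_1e^(-3t)cos(t) - 3C_2e^(-3t)sin(t) + C_2e^(-3t)cos(t)

Coefficient matrix A = [[-10, -5], [10, 4]].
Characteristic polynomial det(A - λI) = λ^2 + 6λ + 10 = 0.
Eigenvalues λ = -3 ± i (complex conjugate pair).
For λ=-3+i: an eigenvector is (2,-3) - i(1,-1) = (2 - i, -3 + i).
A real fundamental pair from Re and Im of e^((-3+i)t)v: X_1 = e^(-3t)(cos(t)·(2,-3) + sin(t)·(1,-1)), X_2 = e^(-3t)(sin(t)·(2,-3) - cos(t)·(1,-1)).
General solution: C_1X_1 + C_2X_2.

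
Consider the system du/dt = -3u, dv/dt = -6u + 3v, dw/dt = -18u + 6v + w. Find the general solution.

Coefficient matrix A = [[-3, 0, 0], [-6, 3, 0], [-18, 6, 1]].
det(A - λI) = 0 gives eigenvalues λ = -3, 3, 1.
For λ=-3: eigenvector (1,1,3).
For λ=3: eigenvector (0,1,3).
For λ=1: eigenvector (0,0,1).
General solution: C_1e^(-3t)(1,1,3) + C_2e^(3t)(0,1,3) + C_3e^(t)(0,0,1).

u(t) = C_1e^(-3t), v(t) = C_1e^(-3t) + C_2e^(3t), w(t) = 3C_1e^(-3t) + 3C_2e^(3t) + C_3e^(t)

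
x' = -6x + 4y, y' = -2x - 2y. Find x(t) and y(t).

x(t) = C_1e^(-4t)sin(2t) - C_1e^(-4t)cos(2t) - C_2e^(-4t)sin(2t) - C_2e^(-4t)cos(2t), y(t) = C_1e^(-4t)sin(2t) - C_2e^(-4t)cos(2t)

Coefficient matrix A = [[-6, 4], [-2, -2]].
Characteristic polynomial det(A - λI) = λ^2 + 8λ + 20 = 0.
Eigenvalues λ = -4 ± 2i (complex conjugate pair).
For λ=-4+2i: an eigenvector is (-1,0) - i(1,1) = (-1 - i, 0 - i).
A real fundamental pair from Re and Im of e^((-4+2i)t)v: X_1 = e^(-4t)(cos(2t)·(-1,0) + sin(2t)·(1,1)), X_2 = e^(-4t)(sin(2t)·(-1,0) - cos(2t)·(1,1)).
General solution: C_1X_1 + C_2X_2.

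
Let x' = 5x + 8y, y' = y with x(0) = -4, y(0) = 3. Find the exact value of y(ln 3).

9

A = [[5,8],[0,1]]; eigenvalues λ = 5, 1.
Eigenvectors: (1,0) for λ=5, (2,-1) for λ=1.
From the initial condition, c_1 = 2, c_2 = -3.
y(ln 3) = (2)(3^5)(0) + (-3)(3^1)(-1) = 9.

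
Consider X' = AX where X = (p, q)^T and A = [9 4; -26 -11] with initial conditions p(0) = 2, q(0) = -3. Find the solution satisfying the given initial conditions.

p(t) = 4e^(-t)sin(2t) + 2e^(-t)cos(2t), q(t) = -11e^(-t)sin(2t) - 3e^(-t)cos(2t)

Coefficient matrix A = [[9, 4], [-26, -11]].
Characteristic polynomial det(A - λI) = λ^2 + 2λ + 5 = 0.
Eigenvalues λ = -1 ± 2i (complex conjugate pair).
For λ=-1+2i: an eigenvector is (1,-3) - i(-1,2) = (1 + i, -3 - 2i).
A real fundamental pair from Re and Im of e^((-1+2i)t)v: X_1 = e^(-t)(cos(2t)·(1,-3) + sin(2t)·(-1,2)), X_2 = e^(-t)(sin(2t)·(1,-3) - cos(2t)·(-1,2)).
General solution: K_1X_1 + K_2X_2.
Applying p(0)=2, q(0)=-3 gives K_1=-1, K_2=3.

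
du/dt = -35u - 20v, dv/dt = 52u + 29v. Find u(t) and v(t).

u(t) = c_1e^(-3t)sin(4t) - 2c_1e^(-3t)cos(4t) - 2c_2e^(-3t)sin(4t) - c_2e^(-3t)cos(4t), v(t) = -2c_1e^(-3t)sin(4t) + 3c_1e^(-3t)cos(4t) + 3c_2e^(-3t)sin(4t) + 2c_2e^(-3t)cos(4t)

Coefficient matrix A = [[-35, -20], [52, 29]].
Characteristic polynomial det(A - λI) = λ^2 + 6λ + 25 = 0.
Eigenvalues λ = -3 ± 4i (complex conjugate pair).
For λ=-3+4i: an eigenvector is (-2,3) - i(1,-2) = (-2 - i, 3 + 2i).
A real fundamental pair from Re and Im of e^((-3+4i)t)v: X_1 = e^(-3t)(cos(4t)·(-2,3) + sin(4t)·(1,-2)), X_2 = e^(-3t)(sin(4t)·(-2,3) - cos(4t)·(1,-2)).
General solution: c_1X_1 + c_2X_2.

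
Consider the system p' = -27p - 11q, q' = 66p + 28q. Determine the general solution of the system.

p(t) = K_1e^(-5t) - K_2e^(6t), q(t) = -2K_1e^(-5t) + 3K_2e^(6t)

Coefficient matrix A = [[-27, -11], [66, 28]].
Characteristic polynomial det(A - λI) = λ^2 - λ - 30 = 0.
Eigenvalues λ = -5, 6.
For λ=-5: (A-λI) row 1 is [-22, -11], so an eigenvector is (1, -2).
For λ=6: (A-λI) row 1 is [-33, -11], so an eigenvector is (-1, 3).
General solution: K_1e^(-5t)(1,-2) + K_2e^(6t)(-1,3).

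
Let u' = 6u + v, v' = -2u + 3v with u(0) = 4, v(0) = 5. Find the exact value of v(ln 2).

A = [[6,1],[-2,3]]; eigenvalues λ = 5, 4.
Eigenvectors: (1,-1) for λ=5, (-1,2) for λ=4.
From the initial condition, c_1 = 13, c_2 = 9.
v(ln 2) = (13)(2^5)(-1) + (9)(2^4)(2) = -128.

-128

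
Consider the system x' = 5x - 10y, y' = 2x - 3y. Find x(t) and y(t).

x(t) = -2C_1e^(t)sin(2t) - C_1e^(t)cos(2t) - C_2e^(t)sin(2t) + 2C_2e^(t)cos(2t), y(t) = -C_1e^(t)sin(2t) + C_2e^(t)cos(2t)

Coefficient matrix A = [[5, -10], [2, -3]].
Characteristic polynomial det(A - λI) = λ^2 - 2λ + 5 = 0.
Eigenvalues λ = 1 ± 2i (complex conjugate pair).
For λ=1+2i: an eigenvector is (-1,0) - i(-2,-1) = (-1 + 2i, 0 + i).
A real fundamental pair from Re and Im of e^((1+2i)t)v: X_1 = e^(t)(cos(2t)·(-1,0) + sin(2t)·(-2,-1)), X_2 = e^(t)(sin(2t)·(-1,0) - cos(2t)·(-2,-1)).
General solution: C_1X_1 + C_2X_2.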